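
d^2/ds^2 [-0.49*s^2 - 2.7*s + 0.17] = -0.980000000000000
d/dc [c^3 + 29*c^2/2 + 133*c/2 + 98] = 3*c^2 + 29*c + 133/2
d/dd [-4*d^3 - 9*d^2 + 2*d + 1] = -12*d^2 - 18*d + 2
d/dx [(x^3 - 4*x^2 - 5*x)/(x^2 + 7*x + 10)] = (x^4 + 14*x^3 + 7*x^2 - 80*x - 50)/(x^4 + 14*x^3 + 69*x^2 + 140*x + 100)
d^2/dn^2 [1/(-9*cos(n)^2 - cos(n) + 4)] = (324*sin(n)^4 - 307*sin(n)^2 - 119*cos(n)/4 + 27*cos(3*n)/4 - 91)/(-9*sin(n)^2 + cos(n) + 5)^3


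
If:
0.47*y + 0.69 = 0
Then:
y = -1.47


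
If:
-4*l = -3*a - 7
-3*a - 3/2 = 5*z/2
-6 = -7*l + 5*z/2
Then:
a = -31/33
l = 23/22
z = 29/55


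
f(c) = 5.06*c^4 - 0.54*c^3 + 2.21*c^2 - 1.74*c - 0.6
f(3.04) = 431.52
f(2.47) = 188.79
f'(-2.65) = -401.49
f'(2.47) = 304.30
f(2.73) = 281.19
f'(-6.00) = -4458.42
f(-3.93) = 1280.19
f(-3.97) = 1331.86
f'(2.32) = 252.54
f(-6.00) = 6763.80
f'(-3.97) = -1311.25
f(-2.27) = 155.41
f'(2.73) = 410.06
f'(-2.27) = -256.87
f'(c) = 20.24*c^3 - 1.62*c^2 + 4.42*c - 1.74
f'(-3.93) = -1272.67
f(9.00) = 32967.75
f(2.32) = 147.10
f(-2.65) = 279.12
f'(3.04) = 565.36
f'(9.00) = 14661.78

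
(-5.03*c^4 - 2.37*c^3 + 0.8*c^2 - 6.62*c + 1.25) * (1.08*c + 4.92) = -5.4324*c^5 - 27.3072*c^4 - 10.7964*c^3 - 3.2136*c^2 - 31.2204*c + 6.15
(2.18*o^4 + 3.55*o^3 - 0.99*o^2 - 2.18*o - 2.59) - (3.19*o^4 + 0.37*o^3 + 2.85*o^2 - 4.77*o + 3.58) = -1.01*o^4 + 3.18*o^3 - 3.84*o^2 + 2.59*o - 6.17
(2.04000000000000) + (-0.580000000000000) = 1.46000000000000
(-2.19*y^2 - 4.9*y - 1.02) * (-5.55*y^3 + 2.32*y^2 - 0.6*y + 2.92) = 12.1545*y^5 + 22.1142*y^4 - 4.393*y^3 - 5.8212*y^2 - 13.696*y - 2.9784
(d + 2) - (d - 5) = 7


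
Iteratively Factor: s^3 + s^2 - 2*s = (s)*(s^2 + s - 2) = s*(s + 2)*(s - 1)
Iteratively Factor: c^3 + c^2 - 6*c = (c)*(c^2 + c - 6) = c*(c + 3)*(c - 2)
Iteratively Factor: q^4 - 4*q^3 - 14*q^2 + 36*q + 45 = (q - 5)*(q^3 + q^2 - 9*q - 9) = (q - 5)*(q + 3)*(q^2 - 2*q - 3) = (q - 5)*(q + 1)*(q + 3)*(q - 3)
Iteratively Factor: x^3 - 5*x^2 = (x)*(x^2 - 5*x) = x*(x - 5)*(x)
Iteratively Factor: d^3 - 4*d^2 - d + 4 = (d - 4)*(d^2 - 1) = (d - 4)*(d - 1)*(d + 1)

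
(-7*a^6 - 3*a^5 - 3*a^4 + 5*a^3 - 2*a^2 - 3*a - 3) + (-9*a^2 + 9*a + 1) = -7*a^6 - 3*a^5 - 3*a^4 + 5*a^3 - 11*a^2 + 6*a - 2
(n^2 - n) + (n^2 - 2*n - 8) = 2*n^2 - 3*n - 8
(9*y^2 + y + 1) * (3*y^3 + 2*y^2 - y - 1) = 27*y^5 + 21*y^4 - 4*y^3 - 8*y^2 - 2*y - 1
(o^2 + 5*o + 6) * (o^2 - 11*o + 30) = o^4 - 6*o^3 - 19*o^2 + 84*o + 180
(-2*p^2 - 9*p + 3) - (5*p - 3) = -2*p^2 - 14*p + 6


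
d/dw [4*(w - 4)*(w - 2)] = 8*w - 24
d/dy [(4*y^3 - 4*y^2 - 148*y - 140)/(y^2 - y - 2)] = 4*(y^2 - 4*y + 39)/(y^2 - 4*y + 4)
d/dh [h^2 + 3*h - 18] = 2*h + 3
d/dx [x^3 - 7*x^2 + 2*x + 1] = 3*x^2 - 14*x + 2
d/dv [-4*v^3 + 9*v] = 9 - 12*v^2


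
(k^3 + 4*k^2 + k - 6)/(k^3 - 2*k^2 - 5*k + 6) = (k + 3)/(k - 3)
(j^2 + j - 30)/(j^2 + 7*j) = (j^2 + j - 30)/(j*(j + 7))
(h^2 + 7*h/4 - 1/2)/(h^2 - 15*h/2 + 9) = (4*h^2 + 7*h - 2)/(2*(2*h^2 - 15*h + 18))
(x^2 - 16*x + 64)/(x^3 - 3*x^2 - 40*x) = (x - 8)/(x*(x + 5))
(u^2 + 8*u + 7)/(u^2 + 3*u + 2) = (u + 7)/(u + 2)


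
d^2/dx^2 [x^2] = 2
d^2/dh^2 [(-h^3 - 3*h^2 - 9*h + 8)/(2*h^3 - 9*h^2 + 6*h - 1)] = 6*(-10*h^6 - 24*h^5 + 258*h^4 - 668*h^3 + 741*h^2 - 336*h + 53)/(8*h^9 - 108*h^8 + 558*h^7 - 1389*h^6 + 1782*h^5 - 1287*h^4 + 546*h^3 - 135*h^2 + 18*h - 1)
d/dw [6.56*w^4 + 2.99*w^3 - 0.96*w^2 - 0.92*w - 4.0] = 26.24*w^3 + 8.97*w^2 - 1.92*w - 0.92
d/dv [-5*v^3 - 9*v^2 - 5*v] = -15*v^2 - 18*v - 5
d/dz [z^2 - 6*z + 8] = 2*z - 6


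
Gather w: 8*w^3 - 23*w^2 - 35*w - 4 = 8*w^3 - 23*w^2 - 35*w - 4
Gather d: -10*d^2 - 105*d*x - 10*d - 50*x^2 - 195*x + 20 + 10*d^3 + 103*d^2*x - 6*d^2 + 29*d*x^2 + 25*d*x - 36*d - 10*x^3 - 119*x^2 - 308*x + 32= 10*d^3 + d^2*(103*x - 16) + d*(29*x^2 - 80*x - 46) - 10*x^3 - 169*x^2 - 503*x + 52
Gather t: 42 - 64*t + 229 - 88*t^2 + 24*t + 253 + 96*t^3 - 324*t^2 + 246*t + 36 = 96*t^3 - 412*t^2 + 206*t + 560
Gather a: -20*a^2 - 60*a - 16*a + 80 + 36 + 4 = -20*a^2 - 76*a + 120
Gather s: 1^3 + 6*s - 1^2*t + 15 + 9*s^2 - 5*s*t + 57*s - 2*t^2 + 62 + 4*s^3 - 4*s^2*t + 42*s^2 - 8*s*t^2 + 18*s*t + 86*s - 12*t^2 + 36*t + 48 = 4*s^3 + s^2*(51 - 4*t) + s*(-8*t^2 + 13*t + 149) - 14*t^2 + 35*t + 126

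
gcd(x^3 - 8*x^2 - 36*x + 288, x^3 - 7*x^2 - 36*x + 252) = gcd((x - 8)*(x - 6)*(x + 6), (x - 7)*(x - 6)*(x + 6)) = x^2 - 36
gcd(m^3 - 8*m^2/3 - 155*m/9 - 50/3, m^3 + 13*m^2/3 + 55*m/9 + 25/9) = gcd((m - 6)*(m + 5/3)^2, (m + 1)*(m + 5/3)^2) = m^2 + 10*m/3 + 25/9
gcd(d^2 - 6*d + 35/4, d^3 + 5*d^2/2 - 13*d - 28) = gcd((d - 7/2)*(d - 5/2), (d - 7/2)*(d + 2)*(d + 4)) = d - 7/2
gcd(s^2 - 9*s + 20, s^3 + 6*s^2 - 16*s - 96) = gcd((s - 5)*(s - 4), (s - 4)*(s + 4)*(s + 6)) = s - 4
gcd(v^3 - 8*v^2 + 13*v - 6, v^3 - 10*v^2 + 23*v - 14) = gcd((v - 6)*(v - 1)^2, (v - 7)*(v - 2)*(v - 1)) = v - 1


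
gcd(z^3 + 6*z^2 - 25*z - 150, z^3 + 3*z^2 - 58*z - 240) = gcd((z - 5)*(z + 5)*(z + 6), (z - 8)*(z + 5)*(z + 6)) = z^2 + 11*z + 30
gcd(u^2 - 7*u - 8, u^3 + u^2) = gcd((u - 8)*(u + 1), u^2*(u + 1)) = u + 1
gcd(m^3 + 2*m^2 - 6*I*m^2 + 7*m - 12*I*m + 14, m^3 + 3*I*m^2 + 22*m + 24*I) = m + I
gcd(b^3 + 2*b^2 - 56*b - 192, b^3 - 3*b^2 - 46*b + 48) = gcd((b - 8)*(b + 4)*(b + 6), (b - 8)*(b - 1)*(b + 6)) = b^2 - 2*b - 48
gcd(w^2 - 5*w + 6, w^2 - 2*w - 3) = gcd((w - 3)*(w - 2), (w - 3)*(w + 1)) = w - 3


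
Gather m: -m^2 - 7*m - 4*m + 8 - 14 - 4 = -m^2 - 11*m - 10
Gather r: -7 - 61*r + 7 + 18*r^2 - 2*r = 18*r^2 - 63*r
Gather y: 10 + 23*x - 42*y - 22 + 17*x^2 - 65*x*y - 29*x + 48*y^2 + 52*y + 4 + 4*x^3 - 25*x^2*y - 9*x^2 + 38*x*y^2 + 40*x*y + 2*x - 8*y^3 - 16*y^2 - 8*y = 4*x^3 + 8*x^2 - 4*x - 8*y^3 + y^2*(38*x + 32) + y*(-25*x^2 - 25*x + 2) - 8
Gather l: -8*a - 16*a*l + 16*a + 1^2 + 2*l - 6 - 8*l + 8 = 8*a + l*(-16*a - 6) + 3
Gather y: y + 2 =y + 2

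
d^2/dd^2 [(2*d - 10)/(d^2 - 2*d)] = 4*(d*(7 - 3*d)*(d - 2) + 4*(d - 5)*(d - 1)^2)/(d^3*(d - 2)^3)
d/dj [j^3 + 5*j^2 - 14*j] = 3*j^2 + 10*j - 14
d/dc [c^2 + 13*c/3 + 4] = 2*c + 13/3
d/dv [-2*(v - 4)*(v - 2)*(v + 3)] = -6*v^2 + 12*v + 20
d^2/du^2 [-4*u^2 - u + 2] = -8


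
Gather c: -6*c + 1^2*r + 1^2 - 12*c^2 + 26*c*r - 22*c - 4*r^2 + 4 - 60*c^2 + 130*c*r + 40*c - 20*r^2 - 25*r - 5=-72*c^2 + c*(156*r + 12) - 24*r^2 - 24*r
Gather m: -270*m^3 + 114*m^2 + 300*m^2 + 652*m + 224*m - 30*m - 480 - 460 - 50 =-270*m^3 + 414*m^2 + 846*m - 990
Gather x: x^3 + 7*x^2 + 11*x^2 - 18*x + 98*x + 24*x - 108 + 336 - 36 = x^3 + 18*x^2 + 104*x + 192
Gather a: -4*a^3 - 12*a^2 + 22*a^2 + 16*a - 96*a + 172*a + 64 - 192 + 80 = -4*a^3 + 10*a^2 + 92*a - 48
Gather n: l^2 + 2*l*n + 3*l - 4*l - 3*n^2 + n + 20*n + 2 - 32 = l^2 - l - 3*n^2 + n*(2*l + 21) - 30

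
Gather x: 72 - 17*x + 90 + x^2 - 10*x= x^2 - 27*x + 162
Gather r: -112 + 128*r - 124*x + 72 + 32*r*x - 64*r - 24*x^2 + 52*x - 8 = r*(32*x + 64) - 24*x^2 - 72*x - 48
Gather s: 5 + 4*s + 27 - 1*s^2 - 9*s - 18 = -s^2 - 5*s + 14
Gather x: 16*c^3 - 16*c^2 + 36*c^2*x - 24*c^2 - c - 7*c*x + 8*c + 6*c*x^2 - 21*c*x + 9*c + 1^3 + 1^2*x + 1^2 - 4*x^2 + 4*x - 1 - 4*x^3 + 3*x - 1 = 16*c^3 - 40*c^2 + 16*c - 4*x^3 + x^2*(6*c - 4) + x*(36*c^2 - 28*c + 8)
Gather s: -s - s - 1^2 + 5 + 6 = 10 - 2*s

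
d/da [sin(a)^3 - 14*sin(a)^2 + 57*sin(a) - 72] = (3*sin(a)^2 - 28*sin(a) + 57)*cos(a)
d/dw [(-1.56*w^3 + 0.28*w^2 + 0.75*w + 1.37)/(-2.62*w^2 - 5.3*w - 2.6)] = (4.0872*w^4 + 16.536*w^3 + 12.649*w^2 + 5.7228*w + 5.311)/(6.8644*w^4 + 27.772*w^3 + 41.714*w^2 + 27.56*w + 6.76)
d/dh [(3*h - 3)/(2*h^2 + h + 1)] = 3*(2*h^2 + h - (h - 1)*(4*h + 1) + 1)/(2*h^2 + h + 1)^2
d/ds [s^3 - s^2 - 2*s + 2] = 3*s^2 - 2*s - 2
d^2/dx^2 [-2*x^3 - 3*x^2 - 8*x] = -12*x - 6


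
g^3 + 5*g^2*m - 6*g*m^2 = g*(g - m)*(g + 6*m)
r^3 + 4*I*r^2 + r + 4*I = (r - I)*(r + I)*(r + 4*I)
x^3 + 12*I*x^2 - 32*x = x*(x + 4*I)*(x + 8*I)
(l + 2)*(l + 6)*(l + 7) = l^3 + 15*l^2 + 68*l + 84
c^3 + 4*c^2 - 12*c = c*(c - 2)*(c + 6)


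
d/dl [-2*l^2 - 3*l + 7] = -4*l - 3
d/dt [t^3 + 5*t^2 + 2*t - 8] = 3*t^2 + 10*t + 2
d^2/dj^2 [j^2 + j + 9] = 2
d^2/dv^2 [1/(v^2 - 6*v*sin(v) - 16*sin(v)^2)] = (-2*(-v^2 + 6*v*sin(v) + 16*sin(v)^2)*(-3*v*sin(v) - 32*sin(v)^2 + 6*cos(v) + 15) + 8*(3*v*cos(v) - v + 3*sin(v) + 8*sin(2*v))^2)/((v - 8*sin(v))^3*(v + 2*sin(v))^3)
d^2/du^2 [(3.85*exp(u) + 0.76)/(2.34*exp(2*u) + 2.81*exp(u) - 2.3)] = (21.08106*exp(4*u) - 8.669466*exp(3*u) + 139.316112*exp(2*u) + 47.244866*exp(u) + 25.27838)*exp(u)/(12.812904*exp(6*u) + 46.159308*exp(5*u) + 17.648982*exp(4*u) - 68.552479*exp(3*u) - 17.34729*exp(2*u) + 44.5947*exp(u) - 12.167)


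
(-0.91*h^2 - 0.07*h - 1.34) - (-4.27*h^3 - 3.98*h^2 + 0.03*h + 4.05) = 4.27*h^3 + 3.07*h^2 - 0.1*h - 5.39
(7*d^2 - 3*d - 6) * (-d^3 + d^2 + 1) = -7*d^5 + 10*d^4 + 3*d^3 + d^2 - 3*d - 6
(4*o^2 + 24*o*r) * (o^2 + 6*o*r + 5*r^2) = 4*o^4 + 48*o^3*r + 164*o^2*r^2 + 120*o*r^3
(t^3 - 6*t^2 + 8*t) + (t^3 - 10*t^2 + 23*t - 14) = 2*t^3 - 16*t^2 + 31*t - 14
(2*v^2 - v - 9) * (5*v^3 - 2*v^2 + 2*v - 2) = 10*v^5 - 9*v^4 - 39*v^3 + 12*v^2 - 16*v + 18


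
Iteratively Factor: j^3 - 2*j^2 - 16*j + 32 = (j - 4)*(j^2 + 2*j - 8) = (j - 4)*(j + 4)*(j - 2)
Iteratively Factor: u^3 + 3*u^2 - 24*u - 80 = (u + 4)*(u^2 - u - 20) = (u - 5)*(u + 4)*(u + 4)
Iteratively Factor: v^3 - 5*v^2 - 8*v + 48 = (v + 3)*(v^2 - 8*v + 16) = (v - 4)*(v + 3)*(v - 4)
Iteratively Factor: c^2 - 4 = (c + 2)*(c - 2)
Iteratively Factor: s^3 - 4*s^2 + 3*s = (s - 3)*(s^2 - s) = (s - 3)*(s - 1)*(s)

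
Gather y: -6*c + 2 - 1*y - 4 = -6*c - y - 2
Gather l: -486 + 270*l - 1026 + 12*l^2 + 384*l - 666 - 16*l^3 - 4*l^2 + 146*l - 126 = -16*l^3 + 8*l^2 + 800*l - 2304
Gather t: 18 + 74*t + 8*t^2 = 8*t^2 + 74*t + 18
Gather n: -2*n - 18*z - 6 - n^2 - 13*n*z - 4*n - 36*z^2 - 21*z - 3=-n^2 + n*(-13*z - 6) - 36*z^2 - 39*z - 9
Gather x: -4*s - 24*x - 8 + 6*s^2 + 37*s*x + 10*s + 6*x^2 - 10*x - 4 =6*s^2 + 6*s + 6*x^2 + x*(37*s - 34) - 12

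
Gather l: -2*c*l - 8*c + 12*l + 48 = -8*c + l*(12 - 2*c) + 48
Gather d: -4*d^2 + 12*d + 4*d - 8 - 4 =-4*d^2 + 16*d - 12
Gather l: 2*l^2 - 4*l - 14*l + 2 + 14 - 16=2*l^2 - 18*l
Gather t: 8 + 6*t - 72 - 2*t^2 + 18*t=-2*t^2 + 24*t - 64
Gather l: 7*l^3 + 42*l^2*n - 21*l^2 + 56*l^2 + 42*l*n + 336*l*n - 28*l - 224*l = 7*l^3 + l^2*(42*n + 35) + l*(378*n - 252)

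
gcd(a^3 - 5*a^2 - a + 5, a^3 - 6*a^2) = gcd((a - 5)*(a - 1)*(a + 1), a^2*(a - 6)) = 1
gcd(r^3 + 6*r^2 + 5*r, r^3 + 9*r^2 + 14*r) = r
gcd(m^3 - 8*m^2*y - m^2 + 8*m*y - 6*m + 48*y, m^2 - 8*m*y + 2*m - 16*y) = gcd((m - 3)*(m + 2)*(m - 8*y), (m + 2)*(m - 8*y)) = -m^2 + 8*m*y - 2*m + 16*y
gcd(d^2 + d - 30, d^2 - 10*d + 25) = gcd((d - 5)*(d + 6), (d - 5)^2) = d - 5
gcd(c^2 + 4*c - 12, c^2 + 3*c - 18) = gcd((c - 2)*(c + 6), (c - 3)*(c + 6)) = c + 6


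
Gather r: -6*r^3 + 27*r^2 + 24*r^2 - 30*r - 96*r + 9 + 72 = -6*r^3 + 51*r^2 - 126*r + 81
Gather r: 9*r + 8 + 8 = 9*r + 16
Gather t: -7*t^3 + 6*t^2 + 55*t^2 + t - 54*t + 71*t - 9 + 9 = -7*t^3 + 61*t^2 + 18*t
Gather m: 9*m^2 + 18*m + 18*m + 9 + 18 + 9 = 9*m^2 + 36*m + 36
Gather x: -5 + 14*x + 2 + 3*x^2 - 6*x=3*x^2 + 8*x - 3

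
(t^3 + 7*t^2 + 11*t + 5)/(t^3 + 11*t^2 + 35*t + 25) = (t + 1)/(t + 5)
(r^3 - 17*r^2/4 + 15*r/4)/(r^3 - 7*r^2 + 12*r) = (r - 5/4)/(r - 4)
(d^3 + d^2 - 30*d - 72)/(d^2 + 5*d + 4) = (d^2 - 3*d - 18)/(d + 1)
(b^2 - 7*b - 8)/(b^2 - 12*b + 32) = (b + 1)/(b - 4)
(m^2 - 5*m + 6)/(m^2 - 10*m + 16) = (m - 3)/(m - 8)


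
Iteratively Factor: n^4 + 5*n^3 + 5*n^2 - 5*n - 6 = (n + 1)*(n^3 + 4*n^2 + n - 6) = (n - 1)*(n + 1)*(n^2 + 5*n + 6) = (n - 1)*(n + 1)*(n + 3)*(n + 2)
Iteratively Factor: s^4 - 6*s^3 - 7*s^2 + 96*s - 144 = (s + 4)*(s^3 - 10*s^2 + 33*s - 36) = (s - 3)*(s + 4)*(s^2 - 7*s + 12) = (s - 4)*(s - 3)*(s + 4)*(s - 3)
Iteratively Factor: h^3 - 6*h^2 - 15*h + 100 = (h - 5)*(h^2 - h - 20) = (h - 5)^2*(h + 4)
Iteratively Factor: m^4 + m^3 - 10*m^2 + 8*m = (m)*(m^3 + m^2 - 10*m + 8) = m*(m + 4)*(m^2 - 3*m + 2) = m*(m - 2)*(m + 4)*(m - 1)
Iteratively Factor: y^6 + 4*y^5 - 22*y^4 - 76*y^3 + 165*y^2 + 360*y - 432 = (y + 3)*(y^5 + y^4 - 25*y^3 - y^2 + 168*y - 144) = (y + 3)*(y + 4)*(y^4 - 3*y^3 - 13*y^2 + 51*y - 36) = (y + 3)*(y + 4)^2*(y^3 - 7*y^2 + 15*y - 9) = (y - 3)*(y + 3)*(y + 4)^2*(y^2 - 4*y + 3) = (y - 3)*(y - 1)*(y + 3)*(y + 4)^2*(y - 3)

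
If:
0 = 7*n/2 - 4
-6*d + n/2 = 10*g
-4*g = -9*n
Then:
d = -88/21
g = 18/7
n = 8/7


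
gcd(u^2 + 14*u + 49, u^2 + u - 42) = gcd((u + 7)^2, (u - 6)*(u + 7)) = u + 7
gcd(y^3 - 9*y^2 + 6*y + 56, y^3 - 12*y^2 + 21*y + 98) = y^2 - 5*y - 14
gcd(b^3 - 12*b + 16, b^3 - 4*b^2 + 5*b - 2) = b - 2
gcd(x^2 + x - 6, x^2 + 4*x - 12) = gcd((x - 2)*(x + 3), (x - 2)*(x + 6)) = x - 2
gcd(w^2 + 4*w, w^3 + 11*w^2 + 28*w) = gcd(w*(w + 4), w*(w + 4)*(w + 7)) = w^2 + 4*w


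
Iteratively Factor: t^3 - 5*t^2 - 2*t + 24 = (t + 2)*(t^2 - 7*t + 12) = (t - 4)*(t + 2)*(t - 3)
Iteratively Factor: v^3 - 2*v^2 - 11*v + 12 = (v - 4)*(v^2 + 2*v - 3) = (v - 4)*(v - 1)*(v + 3)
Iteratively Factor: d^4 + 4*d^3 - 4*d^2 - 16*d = (d + 4)*(d^3 - 4*d) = (d - 2)*(d + 4)*(d^2 + 2*d) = d*(d - 2)*(d + 4)*(d + 2)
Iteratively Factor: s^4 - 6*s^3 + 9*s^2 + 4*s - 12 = (s - 2)*(s^3 - 4*s^2 + s + 6) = (s - 2)^2*(s^2 - 2*s - 3) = (s - 3)*(s - 2)^2*(s + 1)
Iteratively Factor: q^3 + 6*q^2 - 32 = (q + 4)*(q^2 + 2*q - 8) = (q + 4)^2*(q - 2)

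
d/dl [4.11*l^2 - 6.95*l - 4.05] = 8.22*l - 6.95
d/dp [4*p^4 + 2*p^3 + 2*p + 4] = 16*p^3 + 6*p^2 + 2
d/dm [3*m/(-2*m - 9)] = -27/(2*m + 9)^2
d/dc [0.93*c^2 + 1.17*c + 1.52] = 1.86*c + 1.17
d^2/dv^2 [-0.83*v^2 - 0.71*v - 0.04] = -1.66000000000000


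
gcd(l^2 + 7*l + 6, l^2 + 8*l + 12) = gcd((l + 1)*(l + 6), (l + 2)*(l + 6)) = l + 6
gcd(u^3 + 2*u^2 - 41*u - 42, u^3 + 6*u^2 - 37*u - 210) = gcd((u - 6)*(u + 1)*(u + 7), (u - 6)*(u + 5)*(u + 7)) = u^2 + u - 42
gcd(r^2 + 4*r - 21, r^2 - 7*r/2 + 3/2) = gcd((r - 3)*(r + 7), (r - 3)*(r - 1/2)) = r - 3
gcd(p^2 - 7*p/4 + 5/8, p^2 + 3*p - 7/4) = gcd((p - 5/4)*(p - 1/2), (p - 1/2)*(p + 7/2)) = p - 1/2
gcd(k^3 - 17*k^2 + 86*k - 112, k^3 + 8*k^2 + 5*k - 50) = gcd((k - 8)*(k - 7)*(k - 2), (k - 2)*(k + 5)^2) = k - 2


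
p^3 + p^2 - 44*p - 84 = (p - 7)*(p + 2)*(p + 6)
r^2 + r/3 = r*(r + 1/3)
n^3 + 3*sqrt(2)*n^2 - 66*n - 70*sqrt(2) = (n - 5*sqrt(2))*(n + sqrt(2))*(n + 7*sqrt(2))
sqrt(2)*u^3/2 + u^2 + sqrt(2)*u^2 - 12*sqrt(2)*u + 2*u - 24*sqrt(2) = (u - 3*sqrt(2))*(u + 4*sqrt(2))*(sqrt(2)*u/2 + sqrt(2))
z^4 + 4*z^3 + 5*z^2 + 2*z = z*(z + 1)^2*(z + 2)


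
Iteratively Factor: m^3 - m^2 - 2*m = (m + 1)*(m^2 - 2*m) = (m - 2)*(m + 1)*(m)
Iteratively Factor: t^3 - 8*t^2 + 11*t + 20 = (t - 4)*(t^2 - 4*t - 5) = (t - 5)*(t - 4)*(t + 1)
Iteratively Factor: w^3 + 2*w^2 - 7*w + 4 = (w - 1)*(w^2 + 3*w - 4) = (w - 1)*(w + 4)*(w - 1)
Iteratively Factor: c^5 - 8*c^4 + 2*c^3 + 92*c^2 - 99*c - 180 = (c - 4)*(c^4 - 4*c^3 - 14*c^2 + 36*c + 45) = (c - 4)*(c - 3)*(c^3 - c^2 - 17*c - 15) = (c - 4)*(c - 3)*(c + 1)*(c^2 - 2*c - 15) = (c - 4)*(c - 3)*(c + 1)*(c + 3)*(c - 5)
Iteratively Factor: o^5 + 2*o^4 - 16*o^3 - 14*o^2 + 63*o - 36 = (o + 3)*(o^4 - o^3 - 13*o^2 + 25*o - 12) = (o - 1)*(o + 3)*(o^3 - 13*o + 12) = (o - 3)*(o - 1)*(o + 3)*(o^2 + 3*o - 4) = (o - 3)*(o - 1)^2*(o + 3)*(o + 4)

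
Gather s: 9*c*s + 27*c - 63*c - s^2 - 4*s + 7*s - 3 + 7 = -36*c - s^2 + s*(9*c + 3) + 4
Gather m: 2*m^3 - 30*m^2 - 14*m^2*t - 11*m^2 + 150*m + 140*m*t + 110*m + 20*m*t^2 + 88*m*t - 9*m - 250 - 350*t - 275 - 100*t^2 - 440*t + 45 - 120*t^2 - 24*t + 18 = 2*m^3 + m^2*(-14*t - 41) + m*(20*t^2 + 228*t + 251) - 220*t^2 - 814*t - 462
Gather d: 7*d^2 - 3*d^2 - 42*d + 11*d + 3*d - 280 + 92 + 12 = 4*d^2 - 28*d - 176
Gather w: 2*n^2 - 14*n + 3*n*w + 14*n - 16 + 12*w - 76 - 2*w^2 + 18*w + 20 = 2*n^2 - 2*w^2 + w*(3*n + 30) - 72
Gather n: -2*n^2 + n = -2*n^2 + n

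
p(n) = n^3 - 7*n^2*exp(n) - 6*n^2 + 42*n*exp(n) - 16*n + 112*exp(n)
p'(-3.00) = 47.35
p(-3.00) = -36.83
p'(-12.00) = 559.99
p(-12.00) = -2400.01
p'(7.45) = -44513.45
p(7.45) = 62534.20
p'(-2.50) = 36.05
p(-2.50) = -16.14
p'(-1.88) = 28.85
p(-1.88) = 3.50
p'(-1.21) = 35.68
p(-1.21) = 23.99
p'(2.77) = 2812.02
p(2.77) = 2717.75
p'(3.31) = 4632.27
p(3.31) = 4691.54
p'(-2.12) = 30.51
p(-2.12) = -3.59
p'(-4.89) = 113.29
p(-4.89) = -184.12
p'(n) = -7*n^2*exp(n) + 3*n^2 + 28*n*exp(n) - 12*n + 154*exp(n) - 16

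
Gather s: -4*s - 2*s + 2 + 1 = 3 - 6*s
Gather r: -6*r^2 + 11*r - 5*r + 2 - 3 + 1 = -6*r^2 + 6*r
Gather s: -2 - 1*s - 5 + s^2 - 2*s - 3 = s^2 - 3*s - 10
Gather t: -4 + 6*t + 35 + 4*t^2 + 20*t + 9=4*t^2 + 26*t + 40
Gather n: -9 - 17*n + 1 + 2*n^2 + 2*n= 2*n^2 - 15*n - 8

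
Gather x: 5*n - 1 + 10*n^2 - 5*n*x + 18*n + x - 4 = 10*n^2 + 23*n + x*(1 - 5*n) - 5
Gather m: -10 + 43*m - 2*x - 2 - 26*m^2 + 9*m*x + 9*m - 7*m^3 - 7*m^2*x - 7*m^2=-7*m^3 + m^2*(-7*x - 33) + m*(9*x + 52) - 2*x - 12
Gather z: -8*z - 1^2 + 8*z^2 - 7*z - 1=8*z^2 - 15*z - 2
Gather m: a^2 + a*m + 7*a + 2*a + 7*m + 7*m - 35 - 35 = a^2 + 9*a + m*(a + 14) - 70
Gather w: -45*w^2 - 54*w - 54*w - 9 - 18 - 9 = -45*w^2 - 108*w - 36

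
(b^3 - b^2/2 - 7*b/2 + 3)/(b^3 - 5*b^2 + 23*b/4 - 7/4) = 2*(2*b^2 + b - 6)/(4*b^2 - 16*b + 7)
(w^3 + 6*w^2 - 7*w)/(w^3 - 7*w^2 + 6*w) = (w + 7)/(w - 6)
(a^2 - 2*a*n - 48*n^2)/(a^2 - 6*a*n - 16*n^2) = (a + 6*n)/(a + 2*n)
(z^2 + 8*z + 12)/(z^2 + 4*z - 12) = (z + 2)/(z - 2)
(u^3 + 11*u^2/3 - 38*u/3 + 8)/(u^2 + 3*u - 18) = (3*u^2 - 7*u + 4)/(3*(u - 3))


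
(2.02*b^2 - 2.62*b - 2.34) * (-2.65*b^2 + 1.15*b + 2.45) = -5.353*b^4 + 9.266*b^3 + 8.137*b^2 - 9.11*b - 5.733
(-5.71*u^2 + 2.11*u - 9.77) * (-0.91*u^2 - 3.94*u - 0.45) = 5.1961*u^4 + 20.5773*u^3 + 3.1468*u^2 + 37.5443*u + 4.3965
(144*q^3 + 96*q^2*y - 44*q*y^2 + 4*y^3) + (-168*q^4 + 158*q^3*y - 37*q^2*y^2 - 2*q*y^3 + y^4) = -168*q^4 + 158*q^3*y + 144*q^3 - 37*q^2*y^2 + 96*q^2*y - 2*q*y^3 - 44*q*y^2 + y^4 + 4*y^3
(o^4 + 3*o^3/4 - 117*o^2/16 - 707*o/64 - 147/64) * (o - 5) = o^5 - 17*o^4/4 - 177*o^3/16 + 1633*o^2/64 + 847*o/16 + 735/64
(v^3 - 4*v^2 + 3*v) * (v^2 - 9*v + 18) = v^5 - 13*v^4 + 57*v^3 - 99*v^2 + 54*v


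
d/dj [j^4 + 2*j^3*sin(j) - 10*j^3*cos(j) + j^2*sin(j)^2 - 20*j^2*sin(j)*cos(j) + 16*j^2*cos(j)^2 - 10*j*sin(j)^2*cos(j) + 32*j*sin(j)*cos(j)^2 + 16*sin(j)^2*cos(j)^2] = 10*j^3*sin(j) + 2*j^3*cos(j) + 4*j^3 + 40*j^2*sin(j)^2 - 30*j^2*sin(j)*cos(j) + 6*j^2*sin(j) - 30*j^2*cos(j) - 20*j^2 + 30*j*sin(j)^3 - 96*j*sin(j)^2*cos(j) - 30*j*sin(j)^2 - 40*j*sin(j)*cos(j) - 20*j*sin(j) + 32*j*cos(j) + 32*j - 64*sin(j)^3*cos(j) - 32*sin(j)^3 - 10*sin(j)^2*cos(j) + 32*sin(j)*cos(j) + 32*sin(j)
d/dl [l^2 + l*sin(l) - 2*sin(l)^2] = l*cos(l) + 2*l + sin(l) - 2*sin(2*l)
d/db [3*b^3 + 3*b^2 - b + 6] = 9*b^2 + 6*b - 1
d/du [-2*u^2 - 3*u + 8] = -4*u - 3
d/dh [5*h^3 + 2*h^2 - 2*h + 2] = 15*h^2 + 4*h - 2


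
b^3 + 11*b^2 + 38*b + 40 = (b + 2)*(b + 4)*(b + 5)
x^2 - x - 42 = (x - 7)*(x + 6)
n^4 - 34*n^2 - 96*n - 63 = (n - 7)*(n + 1)*(n + 3)^2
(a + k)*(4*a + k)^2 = 16*a^3 + 24*a^2*k + 9*a*k^2 + k^3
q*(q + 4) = q^2 + 4*q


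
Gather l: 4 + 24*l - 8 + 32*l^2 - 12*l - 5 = 32*l^2 + 12*l - 9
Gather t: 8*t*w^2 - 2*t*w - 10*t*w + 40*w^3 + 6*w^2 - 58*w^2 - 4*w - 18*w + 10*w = t*(8*w^2 - 12*w) + 40*w^3 - 52*w^2 - 12*w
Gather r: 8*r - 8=8*r - 8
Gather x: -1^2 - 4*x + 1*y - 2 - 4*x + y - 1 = -8*x + 2*y - 4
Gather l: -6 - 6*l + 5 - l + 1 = -7*l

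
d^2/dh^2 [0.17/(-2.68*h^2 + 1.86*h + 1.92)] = (-2.442016*h^2 + 1.694832*h + 0.17*(5.36*h - 1.86)*(10.72*h - 3.72) + 1.749504)/(-2.68*h^2 + 1.86*h + 1.92)^3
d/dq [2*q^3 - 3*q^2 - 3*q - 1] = 6*q^2 - 6*q - 3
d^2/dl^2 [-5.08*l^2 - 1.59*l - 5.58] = -10.1600000000000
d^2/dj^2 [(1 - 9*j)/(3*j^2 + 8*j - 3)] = 2*(-4*(3*j + 4)^2*(9*j - 1) + 3*(27*j + 23)*(3*j^2 + 8*j - 3))/(3*j^2 + 8*j - 3)^3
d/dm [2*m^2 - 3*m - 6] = 4*m - 3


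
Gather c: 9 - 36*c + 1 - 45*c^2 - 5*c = -45*c^2 - 41*c + 10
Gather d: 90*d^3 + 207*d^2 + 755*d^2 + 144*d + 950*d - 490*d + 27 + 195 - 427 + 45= 90*d^3 + 962*d^2 + 604*d - 160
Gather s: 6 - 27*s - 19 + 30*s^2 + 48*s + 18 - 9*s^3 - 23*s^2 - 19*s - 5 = -9*s^3 + 7*s^2 + 2*s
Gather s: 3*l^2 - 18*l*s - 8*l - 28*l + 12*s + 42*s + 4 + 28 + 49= 3*l^2 - 36*l + s*(54 - 18*l) + 81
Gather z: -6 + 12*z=12*z - 6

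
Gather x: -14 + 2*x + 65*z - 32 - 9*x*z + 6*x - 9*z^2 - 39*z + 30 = x*(8 - 9*z) - 9*z^2 + 26*z - 16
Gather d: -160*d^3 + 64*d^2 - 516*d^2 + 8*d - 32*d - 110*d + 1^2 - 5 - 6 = -160*d^3 - 452*d^2 - 134*d - 10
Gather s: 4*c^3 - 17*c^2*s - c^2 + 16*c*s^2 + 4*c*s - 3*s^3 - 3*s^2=4*c^3 - c^2 - 3*s^3 + s^2*(16*c - 3) + s*(-17*c^2 + 4*c)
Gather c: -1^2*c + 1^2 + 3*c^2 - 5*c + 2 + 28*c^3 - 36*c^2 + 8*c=28*c^3 - 33*c^2 + 2*c + 3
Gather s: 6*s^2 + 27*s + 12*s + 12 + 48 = 6*s^2 + 39*s + 60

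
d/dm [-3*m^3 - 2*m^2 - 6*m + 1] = -9*m^2 - 4*m - 6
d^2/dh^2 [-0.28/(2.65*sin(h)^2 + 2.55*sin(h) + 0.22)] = (7.8652*sin(h)^4 + 5.6763*sin(h)^3 - 10.63006*sin(h)^2 - 11.50968*sin(h) - 3.31492)/(2.65*sin(h)^2 + 2.55*sin(h) + 0.22)^3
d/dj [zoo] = 0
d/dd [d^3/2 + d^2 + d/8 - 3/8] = 3*d^2/2 + 2*d + 1/8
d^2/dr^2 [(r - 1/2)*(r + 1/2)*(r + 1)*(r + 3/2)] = 12*r^2 + 15*r + 5/2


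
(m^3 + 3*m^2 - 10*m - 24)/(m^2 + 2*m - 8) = (m^2 - m - 6)/(m - 2)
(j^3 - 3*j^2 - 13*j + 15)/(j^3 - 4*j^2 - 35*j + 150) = (j^2 + 2*j - 3)/(j^2 + j - 30)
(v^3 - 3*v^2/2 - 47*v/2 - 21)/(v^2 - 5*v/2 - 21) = v + 1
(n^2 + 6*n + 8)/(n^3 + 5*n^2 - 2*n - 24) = (n + 2)/(n^2 + n - 6)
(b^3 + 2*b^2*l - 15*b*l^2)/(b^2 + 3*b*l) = (b^2 + 2*b*l - 15*l^2)/(b + 3*l)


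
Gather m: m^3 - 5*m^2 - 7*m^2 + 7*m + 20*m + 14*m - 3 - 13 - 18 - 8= m^3 - 12*m^2 + 41*m - 42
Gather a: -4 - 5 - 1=-10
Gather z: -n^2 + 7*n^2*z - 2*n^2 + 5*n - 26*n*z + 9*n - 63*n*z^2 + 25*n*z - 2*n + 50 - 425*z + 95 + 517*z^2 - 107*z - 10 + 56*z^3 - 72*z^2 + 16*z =-3*n^2 + 12*n + 56*z^3 + z^2*(445 - 63*n) + z*(7*n^2 - n - 516) + 135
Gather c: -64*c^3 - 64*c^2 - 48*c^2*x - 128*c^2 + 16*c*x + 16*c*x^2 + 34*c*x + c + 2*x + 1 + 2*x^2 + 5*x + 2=-64*c^3 + c^2*(-48*x - 192) + c*(16*x^2 + 50*x + 1) + 2*x^2 + 7*x + 3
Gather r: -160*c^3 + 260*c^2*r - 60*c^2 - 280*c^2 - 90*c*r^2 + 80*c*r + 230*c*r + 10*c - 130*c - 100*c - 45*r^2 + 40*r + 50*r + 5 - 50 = -160*c^3 - 340*c^2 - 220*c + r^2*(-90*c - 45) + r*(260*c^2 + 310*c + 90) - 45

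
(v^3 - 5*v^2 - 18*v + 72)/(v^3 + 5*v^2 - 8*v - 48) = (v - 6)/(v + 4)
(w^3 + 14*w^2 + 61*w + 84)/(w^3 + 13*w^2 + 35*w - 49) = (w^2 + 7*w + 12)/(w^2 + 6*w - 7)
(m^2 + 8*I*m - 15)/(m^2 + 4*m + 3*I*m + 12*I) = (m + 5*I)/(m + 4)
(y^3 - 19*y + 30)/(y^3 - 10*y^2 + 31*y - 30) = (y + 5)/(y - 5)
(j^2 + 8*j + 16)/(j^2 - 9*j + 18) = (j^2 + 8*j + 16)/(j^2 - 9*j + 18)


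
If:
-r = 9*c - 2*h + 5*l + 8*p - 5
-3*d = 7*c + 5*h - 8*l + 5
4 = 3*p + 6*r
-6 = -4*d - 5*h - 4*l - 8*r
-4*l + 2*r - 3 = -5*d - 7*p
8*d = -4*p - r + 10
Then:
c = 60416/137697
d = 29009/19671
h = -262474/137697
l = 17009/45899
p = -96952/137697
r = 46758/45899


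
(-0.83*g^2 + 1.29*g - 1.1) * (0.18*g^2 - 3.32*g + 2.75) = -0.1494*g^4 + 2.9878*g^3 - 6.7633*g^2 + 7.1995*g - 3.025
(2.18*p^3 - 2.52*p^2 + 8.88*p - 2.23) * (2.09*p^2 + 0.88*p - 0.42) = 4.5562*p^5 - 3.3484*p^4 + 15.426*p^3 + 4.2121*p^2 - 5.692*p + 0.9366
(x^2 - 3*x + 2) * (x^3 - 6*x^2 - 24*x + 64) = x^5 - 9*x^4 - 4*x^3 + 124*x^2 - 240*x + 128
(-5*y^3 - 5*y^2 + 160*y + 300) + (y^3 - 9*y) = -4*y^3 - 5*y^2 + 151*y + 300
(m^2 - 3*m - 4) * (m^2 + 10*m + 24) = m^4 + 7*m^3 - 10*m^2 - 112*m - 96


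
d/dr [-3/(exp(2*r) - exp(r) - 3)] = (6*exp(r) - 3)*exp(r)/(-exp(2*r) + exp(r) + 3)^2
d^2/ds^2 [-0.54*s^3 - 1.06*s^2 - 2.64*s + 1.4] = -3.24*s - 2.12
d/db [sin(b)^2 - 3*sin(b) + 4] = (2*sin(b) - 3)*cos(b)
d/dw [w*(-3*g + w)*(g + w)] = -3*g^2 - 4*g*w + 3*w^2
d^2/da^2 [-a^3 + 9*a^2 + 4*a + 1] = 18 - 6*a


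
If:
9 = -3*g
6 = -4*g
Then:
No Solution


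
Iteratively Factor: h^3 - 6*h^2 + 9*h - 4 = (h - 1)*(h^2 - 5*h + 4) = (h - 4)*(h - 1)*(h - 1)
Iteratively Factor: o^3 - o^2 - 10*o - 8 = (o + 1)*(o^2 - 2*o - 8) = (o + 1)*(o + 2)*(o - 4)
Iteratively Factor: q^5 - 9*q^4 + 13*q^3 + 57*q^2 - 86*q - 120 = (q + 1)*(q^4 - 10*q^3 + 23*q^2 + 34*q - 120) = (q + 1)*(q + 2)*(q^3 - 12*q^2 + 47*q - 60) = (q - 5)*(q + 1)*(q + 2)*(q^2 - 7*q + 12) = (q - 5)*(q - 3)*(q + 1)*(q + 2)*(q - 4)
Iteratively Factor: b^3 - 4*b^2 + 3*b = (b - 1)*(b^2 - 3*b) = b*(b - 1)*(b - 3)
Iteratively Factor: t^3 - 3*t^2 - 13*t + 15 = (t + 3)*(t^2 - 6*t + 5) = (t - 1)*(t + 3)*(t - 5)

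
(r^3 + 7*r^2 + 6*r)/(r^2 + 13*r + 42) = r*(r + 1)/(r + 7)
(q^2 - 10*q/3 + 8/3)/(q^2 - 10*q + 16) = (q - 4/3)/(q - 8)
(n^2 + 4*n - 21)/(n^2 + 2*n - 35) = (n - 3)/(n - 5)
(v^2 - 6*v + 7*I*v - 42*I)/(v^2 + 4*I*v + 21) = (v - 6)/(v - 3*I)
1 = 1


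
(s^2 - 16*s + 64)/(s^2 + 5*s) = (s^2 - 16*s + 64)/(s*(s + 5))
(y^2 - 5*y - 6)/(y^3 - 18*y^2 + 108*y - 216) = (y + 1)/(y^2 - 12*y + 36)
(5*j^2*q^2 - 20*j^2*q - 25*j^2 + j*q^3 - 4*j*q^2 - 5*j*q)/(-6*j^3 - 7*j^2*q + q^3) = j*(-5*j*q^2 + 20*j*q + 25*j - q^3 + 4*q^2 + 5*q)/(6*j^3 + 7*j^2*q - q^3)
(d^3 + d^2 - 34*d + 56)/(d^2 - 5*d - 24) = (-d^3 - d^2 + 34*d - 56)/(-d^2 + 5*d + 24)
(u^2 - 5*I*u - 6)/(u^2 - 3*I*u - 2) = (u - 3*I)/(u - I)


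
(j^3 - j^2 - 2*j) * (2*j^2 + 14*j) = 2*j^5 + 12*j^4 - 18*j^3 - 28*j^2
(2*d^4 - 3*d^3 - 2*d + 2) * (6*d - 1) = 12*d^5 - 20*d^4 + 3*d^3 - 12*d^2 + 14*d - 2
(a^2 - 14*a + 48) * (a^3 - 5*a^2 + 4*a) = a^5 - 19*a^4 + 122*a^3 - 296*a^2 + 192*a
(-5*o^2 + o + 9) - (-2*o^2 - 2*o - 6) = -3*o^2 + 3*o + 15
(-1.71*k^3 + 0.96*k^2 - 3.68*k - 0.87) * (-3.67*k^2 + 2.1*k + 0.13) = 6.2757*k^5 - 7.1142*k^4 + 15.2993*k^3 - 4.4103*k^2 - 2.3054*k - 0.1131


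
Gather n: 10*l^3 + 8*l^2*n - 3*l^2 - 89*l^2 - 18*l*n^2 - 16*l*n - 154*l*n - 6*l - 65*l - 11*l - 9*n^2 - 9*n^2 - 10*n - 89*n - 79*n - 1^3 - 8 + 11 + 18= 10*l^3 - 92*l^2 - 82*l + n^2*(-18*l - 18) + n*(8*l^2 - 170*l - 178) + 20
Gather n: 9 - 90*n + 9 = 18 - 90*n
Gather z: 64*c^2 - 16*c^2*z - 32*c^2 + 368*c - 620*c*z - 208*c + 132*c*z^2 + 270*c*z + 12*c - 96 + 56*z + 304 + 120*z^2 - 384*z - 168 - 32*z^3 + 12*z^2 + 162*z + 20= 32*c^2 + 172*c - 32*z^3 + z^2*(132*c + 132) + z*(-16*c^2 - 350*c - 166) + 60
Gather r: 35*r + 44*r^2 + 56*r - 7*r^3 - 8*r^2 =-7*r^3 + 36*r^2 + 91*r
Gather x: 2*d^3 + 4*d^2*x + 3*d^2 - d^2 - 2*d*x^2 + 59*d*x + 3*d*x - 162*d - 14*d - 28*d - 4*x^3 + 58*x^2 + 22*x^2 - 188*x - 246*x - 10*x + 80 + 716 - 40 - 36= 2*d^3 + 2*d^2 - 204*d - 4*x^3 + x^2*(80 - 2*d) + x*(4*d^2 + 62*d - 444) + 720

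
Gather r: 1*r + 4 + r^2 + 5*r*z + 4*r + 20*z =r^2 + r*(5*z + 5) + 20*z + 4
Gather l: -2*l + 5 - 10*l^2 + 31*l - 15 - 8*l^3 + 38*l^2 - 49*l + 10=-8*l^3 + 28*l^2 - 20*l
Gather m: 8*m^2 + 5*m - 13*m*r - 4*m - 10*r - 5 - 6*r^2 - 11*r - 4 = 8*m^2 + m*(1 - 13*r) - 6*r^2 - 21*r - 9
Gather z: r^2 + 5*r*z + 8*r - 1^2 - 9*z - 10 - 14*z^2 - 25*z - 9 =r^2 + 8*r - 14*z^2 + z*(5*r - 34) - 20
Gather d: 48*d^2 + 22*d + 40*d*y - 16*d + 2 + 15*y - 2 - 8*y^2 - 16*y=48*d^2 + d*(40*y + 6) - 8*y^2 - y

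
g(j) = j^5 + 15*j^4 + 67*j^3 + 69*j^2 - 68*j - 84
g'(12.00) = 237892.00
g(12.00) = 684684.00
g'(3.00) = 4180.00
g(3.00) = 3600.00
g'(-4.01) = 34.70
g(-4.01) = -180.35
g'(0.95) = 300.02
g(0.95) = -15.89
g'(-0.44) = -94.73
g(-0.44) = -45.88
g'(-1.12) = -46.85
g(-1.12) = 6.42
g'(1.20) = 501.09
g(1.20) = 83.13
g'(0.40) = 23.33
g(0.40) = -95.48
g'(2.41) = 2440.53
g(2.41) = 1678.02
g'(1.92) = 1430.55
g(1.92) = 743.96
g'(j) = 5*j^4 + 60*j^3 + 201*j^2 + 138*j - 68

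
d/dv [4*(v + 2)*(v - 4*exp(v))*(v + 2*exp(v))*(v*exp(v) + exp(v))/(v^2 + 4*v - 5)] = 4*(-2*(v + 1)*(v + 2)^2*(v - 4*exp(v))*(v + 2*exp(v)) + (v^2 + 4*v - 5)*((v + 1)*(v + 2)*(v - 4*exp(v))*(2*exp(v) + 1) - (v + 1)*(v + 2)*(v + 2*exp(v))*(4*exp(v) - 1) + (v + 1)*(v - 4*exp(v))*(v + 2*exp(v)) + (v + 2)^2*(v - 4*exp(v))*(v + 2*exp(v))))*exp(v)/(v^2 + 4*v - 5)^2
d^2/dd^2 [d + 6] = 0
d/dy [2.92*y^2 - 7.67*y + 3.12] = 5.84*y - 7.67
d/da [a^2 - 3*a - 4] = 2*a - 3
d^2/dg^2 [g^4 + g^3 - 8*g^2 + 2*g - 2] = 12*g^2 + 6*g - 16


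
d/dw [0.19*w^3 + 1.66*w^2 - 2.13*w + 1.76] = 0.57*w^2 + 3.32*w - 2.13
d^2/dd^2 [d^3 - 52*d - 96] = 6*d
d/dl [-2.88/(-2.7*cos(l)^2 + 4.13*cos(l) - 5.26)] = (15.552*cos(l) - 11.8944)*sin(l)/(2.7*cos(l)^2 - 4.13*cos(l) + 5.26)^2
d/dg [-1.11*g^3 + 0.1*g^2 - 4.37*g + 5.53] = -3.33*g^2 + 0.2*g - 4.37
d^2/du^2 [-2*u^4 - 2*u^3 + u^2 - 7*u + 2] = -24*u^2 - 12*u + 2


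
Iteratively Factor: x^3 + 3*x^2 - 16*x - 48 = (x + 3)*(x^2 - 16) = (x + 3)*(x + 4)*(x - 4)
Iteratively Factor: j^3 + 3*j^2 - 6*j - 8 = (j + 1)*(j^2 + 2*j - 8) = (j - 2)*(j + 1)*(j + 4)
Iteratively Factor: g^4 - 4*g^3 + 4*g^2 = (g - 2)*(g^3 - 2*g^2) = g*(g - 2)*(g^2 - 2*g) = g*(g - 2)^2*(g)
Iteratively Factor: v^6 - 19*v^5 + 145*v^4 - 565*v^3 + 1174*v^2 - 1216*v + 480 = (v - 4)*(v^5 - 15*v^4 + 85*v^3 - 225*v^2 + 274*v - 120) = (v - 4)*(v - 3)*(v^4 - 12*v^3 + 49*v^2 - 78*v + 40) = (v - 4)*(v - 3)*(v - 2)*(v^3 - 10*v^2 + 29*v - 20) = (v - 5)*(v - 4)*(v - 3)*(v - 2)*(v^2 - 5*v + 4) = (v - 5)*(v - 4)*(v - 3)*(v - 2)*(v - 1)*(v - 4)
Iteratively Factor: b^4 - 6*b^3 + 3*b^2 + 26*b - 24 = (b - 3)*(b^3 - 3*b^2 - 6*b + 8) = (b - 3)*(b - 1)*(b^2 - 2*b - 8) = (b - 4)*(b - 3)*(b - 1)*(b + 2)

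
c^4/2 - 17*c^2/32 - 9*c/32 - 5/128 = (c/2 + 1/4)*(c - 5/4)*(c + 1/4)*(c + 1/2)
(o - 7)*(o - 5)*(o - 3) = o^3 - 15*o^2 + 71*o - 105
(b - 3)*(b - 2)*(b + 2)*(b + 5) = b^4 + 2*b^3 - 19*b^2 - 8*b + 60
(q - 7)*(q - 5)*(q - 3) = q^3 - 15*q^2 + 71*q - 105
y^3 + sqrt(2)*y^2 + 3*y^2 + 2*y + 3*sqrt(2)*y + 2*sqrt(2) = (y + 1)*(y + 2)*(y + sqrt(2))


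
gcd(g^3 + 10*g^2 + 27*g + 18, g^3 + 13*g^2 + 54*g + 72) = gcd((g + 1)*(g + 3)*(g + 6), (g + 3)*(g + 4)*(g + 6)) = g^2 + 9*g + 18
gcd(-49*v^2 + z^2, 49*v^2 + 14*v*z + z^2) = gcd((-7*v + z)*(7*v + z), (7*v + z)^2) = 7*v + z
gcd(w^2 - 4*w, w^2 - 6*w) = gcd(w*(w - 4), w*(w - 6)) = w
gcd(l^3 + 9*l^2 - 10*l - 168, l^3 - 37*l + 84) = l^2 + 3*l - 28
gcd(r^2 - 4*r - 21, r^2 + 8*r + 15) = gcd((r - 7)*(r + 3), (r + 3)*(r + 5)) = r + 3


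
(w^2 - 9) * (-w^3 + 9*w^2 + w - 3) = -w^5 + 9*w^4 + 10*w^3 - 84*w^2 - 9*w + 27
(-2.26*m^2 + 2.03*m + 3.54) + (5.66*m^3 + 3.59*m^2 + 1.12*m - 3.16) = 5.66*m^3 + 1.33*m^2 + 3.15*m + 0.38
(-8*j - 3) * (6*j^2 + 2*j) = -48*j^3 - 34*j^2 - 6*j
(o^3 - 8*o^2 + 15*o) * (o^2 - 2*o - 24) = o^5 - 10*o^4 + 7*o^3 + 162*o^2 - 360*o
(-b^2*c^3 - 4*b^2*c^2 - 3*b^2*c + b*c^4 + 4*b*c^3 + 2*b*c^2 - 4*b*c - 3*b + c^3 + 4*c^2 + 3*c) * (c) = -b^2*c^4 - 4*b^2*c^3 - 3*b^2*c^2 + b*c^5 + 4*b*c^4 + 2*b*c^3 - 4*b*c^2 - 3*b*c + c^4 + 4*c^3 + 3*c^2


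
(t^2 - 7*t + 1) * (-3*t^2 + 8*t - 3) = -3*t^4 + 29*t^3 - 62*t^2 + 29*t - 3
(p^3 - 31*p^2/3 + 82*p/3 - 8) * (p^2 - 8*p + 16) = p^5 - 55*p^4/3 + 126*p^3 - 392*p^2 + 1504*p/3 - 128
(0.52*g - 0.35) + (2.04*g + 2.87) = 2.56*g + 2.52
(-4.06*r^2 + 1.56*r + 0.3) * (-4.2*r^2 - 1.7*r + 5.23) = 17.052*r^4 + 0.349999999999999*r^3 - 25.1458*r^2 + 7.6488*r + 1.569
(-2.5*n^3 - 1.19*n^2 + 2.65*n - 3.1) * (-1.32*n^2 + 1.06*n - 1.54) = 3.3*n^5 - 1.0792*n^4 - 0.9094*n^3 + 8.7336*n^2 - 7.367*n + 4.774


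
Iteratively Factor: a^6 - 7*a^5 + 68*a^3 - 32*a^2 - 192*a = (a + 2)*(a^5 - 9*a^4 + 18*a^3 + 32*a^2 - 96*a) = (a + 2)^2*(a^4 - 11*a^3 + 40*a^2 - 48*a) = a*(a + 2)^2*(a^3 - 11*a^2 + 40*a - 48) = a*(a - 3)*(a + 2)^2*(a^2 - 8*a + 16) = a*(a - 4)*(a - 3)*(a + 2)^2*(a - 4)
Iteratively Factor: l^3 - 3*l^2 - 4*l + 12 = (l - 2)*(l^2 - l - 6) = (l - 3)*(l - 2)*(l + 2)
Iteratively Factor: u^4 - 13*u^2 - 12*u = (u - 4)*(u^3 + 4*u^2 + 3*u) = (u - 4)*(u + 1)*(u^2 + 3*u) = (u - 4)*(u + 1)*(u + 3)*(u)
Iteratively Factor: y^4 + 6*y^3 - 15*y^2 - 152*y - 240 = (y + 4)*(y^3 + 2*y^2 - 23*y - 60) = (y - 5)*(y + 4)*(y^2 + 7*y + 12) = (y - 5)*(y + 3)*(y + 4)*(y + 4)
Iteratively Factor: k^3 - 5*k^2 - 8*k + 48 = (k - 4)*(k^2 - k - 12) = (k - 4)^2*(k + 3)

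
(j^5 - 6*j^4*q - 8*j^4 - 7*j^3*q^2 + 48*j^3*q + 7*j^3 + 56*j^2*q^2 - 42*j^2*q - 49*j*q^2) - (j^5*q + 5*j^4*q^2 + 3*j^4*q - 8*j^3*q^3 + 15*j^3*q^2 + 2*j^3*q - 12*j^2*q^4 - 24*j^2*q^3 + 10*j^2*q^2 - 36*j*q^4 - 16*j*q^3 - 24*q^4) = -j^5*q + j^5 - 5*j^4*q^2 - 9*j^4*q - 8*j^4 + 8*j^3*q^3 - 22*j^3*q^2 + 46*j^3*q + 7*j^3 + 12*j^2*q^4 + 24*j^2*q^3 + 46*j^2*q^2 - 42*j^2*q + 36*j*q^4 + 16*j*q^3 - 49*j*q^2 + 24*q^4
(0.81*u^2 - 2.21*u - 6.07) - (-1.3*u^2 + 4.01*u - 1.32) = 2.11*u^2 - 6.22*u - 4.75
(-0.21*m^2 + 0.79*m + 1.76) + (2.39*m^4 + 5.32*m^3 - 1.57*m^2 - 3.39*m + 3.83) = 2.39*m^4 + 5.32*m^3 - 1.78*m^2 - 2.6*m + 5.59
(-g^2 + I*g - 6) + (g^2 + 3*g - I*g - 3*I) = 3*g - 6 - 3*I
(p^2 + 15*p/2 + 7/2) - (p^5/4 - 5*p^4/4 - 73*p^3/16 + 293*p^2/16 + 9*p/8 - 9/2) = -p^5/4 + 5*p^4/4 + 73*p^3/16 - 277*p^2/16 + 51*p/8 + 8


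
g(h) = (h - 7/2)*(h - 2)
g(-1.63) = 18.62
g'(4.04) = 2.58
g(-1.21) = 15.12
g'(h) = 2*h - 11/2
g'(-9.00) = -23.50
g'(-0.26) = -6.02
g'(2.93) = 0.36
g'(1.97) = -1.56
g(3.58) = 0.13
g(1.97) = 0.05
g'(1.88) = -1.74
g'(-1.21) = -7.92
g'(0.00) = -5.50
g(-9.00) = 137.50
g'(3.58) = 1.66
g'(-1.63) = -8.76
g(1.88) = 0.19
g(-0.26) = 8.50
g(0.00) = 7.00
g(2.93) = -0.53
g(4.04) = 1.10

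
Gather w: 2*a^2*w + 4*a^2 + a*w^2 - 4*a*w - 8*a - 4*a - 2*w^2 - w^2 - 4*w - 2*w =4*a^2 - 12*a + w^2*(a - 3) + w*(2*a^2 - 4*a - 6)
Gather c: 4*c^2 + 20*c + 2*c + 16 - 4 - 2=4*c^2 + 22*c + 10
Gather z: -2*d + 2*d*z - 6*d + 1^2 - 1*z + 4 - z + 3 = -8*d + z*(2*d - 2) + 8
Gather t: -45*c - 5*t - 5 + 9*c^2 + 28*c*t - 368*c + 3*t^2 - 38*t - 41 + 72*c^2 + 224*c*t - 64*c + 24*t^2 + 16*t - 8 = 81*c^2 - 477*c + 27*t^2 + t*(252*c - 27) - 54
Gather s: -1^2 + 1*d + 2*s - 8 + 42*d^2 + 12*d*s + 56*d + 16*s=42*d^2 + 57*d + s*(12*d + 18) - 9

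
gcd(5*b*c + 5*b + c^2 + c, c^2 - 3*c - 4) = c + 1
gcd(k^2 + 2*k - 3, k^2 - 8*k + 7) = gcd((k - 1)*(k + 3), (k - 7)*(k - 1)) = k - 1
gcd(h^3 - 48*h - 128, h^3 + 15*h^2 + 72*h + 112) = h^2 + 8*h + 16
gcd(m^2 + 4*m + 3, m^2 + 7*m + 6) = m + 1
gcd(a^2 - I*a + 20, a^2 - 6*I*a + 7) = 1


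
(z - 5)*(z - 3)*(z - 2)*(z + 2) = z^4 - 8*z^3 + 11*z^2 + 32*z - 60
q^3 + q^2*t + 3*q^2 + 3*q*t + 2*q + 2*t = (q + 1)*(q + 2)*(q + t)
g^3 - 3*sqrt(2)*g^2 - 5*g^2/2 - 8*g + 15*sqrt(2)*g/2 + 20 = (g - 5/2)*(g - 4*sqrt(2))*(g + sqrt(2))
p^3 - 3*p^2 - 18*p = p*(p - 6)*(p + 3)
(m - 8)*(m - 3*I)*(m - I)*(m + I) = m^4 - 8*m^3 - 3*I*m^3 + m^2 + 24*I*m^2 - 8*m - 3*I*m + 24*I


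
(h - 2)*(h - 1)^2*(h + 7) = h^4 + 3*h^3 - 23*h^2 + 33*h - 14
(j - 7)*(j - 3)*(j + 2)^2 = j^4 - 6*j^3 - 15*j^2 + 44*j + 84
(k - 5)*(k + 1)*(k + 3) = k^3 - k^2 - 17*k - 15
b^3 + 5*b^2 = b^2*(b + 5)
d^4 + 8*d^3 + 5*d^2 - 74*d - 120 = (d - 3)*(d + 2)*(d + 4)*(d + 5)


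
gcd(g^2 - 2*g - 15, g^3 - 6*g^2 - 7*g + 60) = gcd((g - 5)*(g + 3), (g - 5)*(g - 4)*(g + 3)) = g^2 - 2*g - 15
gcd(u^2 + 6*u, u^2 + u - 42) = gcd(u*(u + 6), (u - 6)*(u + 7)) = 1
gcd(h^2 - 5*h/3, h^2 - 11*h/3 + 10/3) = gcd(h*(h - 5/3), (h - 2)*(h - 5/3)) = h - 5/3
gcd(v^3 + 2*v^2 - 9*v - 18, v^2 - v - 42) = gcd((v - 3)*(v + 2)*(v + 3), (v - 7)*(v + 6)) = 1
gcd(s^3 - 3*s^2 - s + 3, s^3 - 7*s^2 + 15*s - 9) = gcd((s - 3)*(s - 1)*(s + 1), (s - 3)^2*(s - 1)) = s^2 - 4*s + 3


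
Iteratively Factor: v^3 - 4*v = (v)*(v^2 - 4) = v*(v - 2)*(v + 2)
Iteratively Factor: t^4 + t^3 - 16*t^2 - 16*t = (t + 1)*(t^3 - 16*t) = (t + 1)*(t + 4)*(t^2 - 4*t) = (t - 4)*(t + 1)*(t + 4)*(t)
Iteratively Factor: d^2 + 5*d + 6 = (d + 3)*(d + 2)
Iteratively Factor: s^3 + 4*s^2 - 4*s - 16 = (s + 2)*(s^2 + 2*s - 8) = (s + 2)*(s + 4)*(s - 2)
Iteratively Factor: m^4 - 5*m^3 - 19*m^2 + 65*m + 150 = (m + 2)*(m^3 - 7*m^2 - 5*m + 75) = (m - 5)*(m + 2)*(m^2 - 2*m - 15) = (m - 5)*(m + 2)*(m + 3)*(m - 5)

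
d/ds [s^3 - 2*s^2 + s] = 3*s^2 - 4*s + 1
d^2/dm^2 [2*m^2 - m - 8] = 4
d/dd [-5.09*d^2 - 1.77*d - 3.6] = -10.18*d - 1.77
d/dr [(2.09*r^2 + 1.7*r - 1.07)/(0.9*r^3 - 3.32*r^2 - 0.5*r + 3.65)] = (-1.881*r^4 - 3.06*r^3 + 7.488*r^2 + 8.1522*r + 5.67)/(0.81*r^6 - 5.976*r^5 + 10.1224*r^4 + 9.89*r^3 - 23.986*r^2 - 3.65*r + 13.3225)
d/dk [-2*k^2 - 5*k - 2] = -4*k - 5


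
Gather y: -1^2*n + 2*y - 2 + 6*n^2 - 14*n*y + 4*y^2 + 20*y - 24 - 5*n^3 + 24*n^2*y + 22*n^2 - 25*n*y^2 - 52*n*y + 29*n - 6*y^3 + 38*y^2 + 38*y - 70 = -5*n^3 + 28*n^2 + 28*n - 6*y^3 + y^2*(42 - 25*n) + y*(24*n^2 - 66*n + 60) - 96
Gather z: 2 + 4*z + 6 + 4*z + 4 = 8*z + 12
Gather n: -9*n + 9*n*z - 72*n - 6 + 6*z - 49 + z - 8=n*(9*z - 81) + 7*z - 63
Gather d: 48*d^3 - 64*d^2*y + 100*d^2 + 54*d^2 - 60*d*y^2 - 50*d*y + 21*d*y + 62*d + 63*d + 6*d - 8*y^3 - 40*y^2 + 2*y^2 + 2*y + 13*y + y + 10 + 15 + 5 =48*d^3 + d^2*(154 - 64*y) + d*(-60*y^2 - 29*y + 131) - 8*y^3 - 38*y^2 + 16*y + 30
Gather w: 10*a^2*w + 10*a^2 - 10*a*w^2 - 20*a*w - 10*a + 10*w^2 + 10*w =10*a^2 - 10*a + w^2*(10 - 10*a) + w*(10*a^2 - 20*a + 10)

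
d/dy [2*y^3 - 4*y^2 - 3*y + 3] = 6*y^2 - 8*y - 3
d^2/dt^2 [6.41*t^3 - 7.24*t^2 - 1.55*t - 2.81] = 38.46*t - 14.48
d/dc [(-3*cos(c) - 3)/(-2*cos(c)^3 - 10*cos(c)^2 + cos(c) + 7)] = 3*(23*cos(c) + 8*cos(2*c) + cos(3*c) + 14)*sin(c)/(2*cos(c)^3 + 10*cos(c)^2 - cos(c) - 7)^2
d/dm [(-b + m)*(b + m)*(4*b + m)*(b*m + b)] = b*(-4*b^3 - 2*b^2*m - b^2 + 12*b*m^2 + 8*b*m + 4*m^3 + 3*m^2)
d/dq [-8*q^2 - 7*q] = -16*q - 7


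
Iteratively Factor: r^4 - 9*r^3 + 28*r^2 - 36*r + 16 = (r - 1)*(r^3 - 8*r^2 + 20*r - 16) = (r - 2)*(r - 1)*(r^2 - 6*r + 8) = (r - 4)*(r - 2)*(r - 1)*(r - 2)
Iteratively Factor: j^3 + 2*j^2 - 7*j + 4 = (j - 1)*(j^2 + 3*j - 4) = (j - 1)*(j + 4)*(j - 1)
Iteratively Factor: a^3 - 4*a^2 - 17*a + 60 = (a - 3)*(a^2 - a - 20) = (a - 5)*(a - 3)*(a + 4)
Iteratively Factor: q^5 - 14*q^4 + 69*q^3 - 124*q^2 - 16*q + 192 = (q - 3)*(q^4 - 11*q^3 + 36*q^2 - 16*q - 64) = (q - 4)*(q - 3)*(q^3 - 7*q^2 + 8*q + 16) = (q - 4)^2*(q - 3)*(q^2 - 3*q - 4) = (q - 4)^3*(q - 3)*(q + 1)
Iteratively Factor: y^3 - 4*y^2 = (y)*(y^2 - 4*y) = y^2*(y - 4)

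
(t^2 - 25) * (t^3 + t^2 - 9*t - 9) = t^5 + t^4 - 34*t^3 - 34*t^2 + 225*t + 225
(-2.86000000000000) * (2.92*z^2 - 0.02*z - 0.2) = -8.3512*z^2 + 0.0572*z + 0.572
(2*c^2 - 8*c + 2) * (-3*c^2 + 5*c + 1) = -6*c^4 + 34*c^3 - 44*c^2 + 2*c + 2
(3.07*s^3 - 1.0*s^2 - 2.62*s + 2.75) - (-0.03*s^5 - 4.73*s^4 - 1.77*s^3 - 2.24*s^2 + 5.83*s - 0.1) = 0.03*s^5 + 4.73*s^4 + 4.84*s^3 + 1.24*s^2 - 8.45*s + 2.85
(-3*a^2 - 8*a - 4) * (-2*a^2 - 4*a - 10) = 6*a^4 + 28*a^3 + 70*a^2 + 96*a + 40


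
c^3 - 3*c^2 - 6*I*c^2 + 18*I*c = c*(c - 3)*(c - 6*I)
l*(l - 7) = l^2 - 7*l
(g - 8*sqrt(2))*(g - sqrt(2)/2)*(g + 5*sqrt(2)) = g^3 - 7*sqrt(2)*g^2/2 - 77*g + 40*sqrt(2)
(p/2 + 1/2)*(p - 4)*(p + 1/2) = p^3/2 - 5*p^2/4 - 11*p/4 - 1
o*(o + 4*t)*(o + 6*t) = o^3 + 10*o^2*t + 24*o*t^2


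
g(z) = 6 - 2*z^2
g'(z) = -4*z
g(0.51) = 5.48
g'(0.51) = -2.04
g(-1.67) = 0.42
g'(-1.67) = 6.68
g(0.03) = 6.00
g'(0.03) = -0.12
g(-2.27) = -4.31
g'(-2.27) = 9.08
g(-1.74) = -0.06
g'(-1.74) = 6.96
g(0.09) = 5.98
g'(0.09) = -0.36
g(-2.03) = -2.24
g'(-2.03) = 8.12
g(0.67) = 5.10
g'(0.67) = -2.68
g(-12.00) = -282.00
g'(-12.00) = 48.00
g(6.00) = -66.00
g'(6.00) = -24.00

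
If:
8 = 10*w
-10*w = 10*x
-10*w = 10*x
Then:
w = 4/5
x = -4/5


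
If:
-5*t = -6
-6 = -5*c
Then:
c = 6/5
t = 6/5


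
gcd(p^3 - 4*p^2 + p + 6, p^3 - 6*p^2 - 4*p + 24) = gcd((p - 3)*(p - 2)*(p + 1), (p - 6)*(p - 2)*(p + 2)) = p - 2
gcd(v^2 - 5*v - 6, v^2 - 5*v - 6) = v^2 - 5*v - 6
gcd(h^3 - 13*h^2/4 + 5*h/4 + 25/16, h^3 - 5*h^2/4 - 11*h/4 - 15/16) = h^2 - 2*h - 5/4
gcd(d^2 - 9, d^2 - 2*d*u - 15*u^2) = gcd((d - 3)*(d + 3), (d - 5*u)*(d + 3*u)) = 1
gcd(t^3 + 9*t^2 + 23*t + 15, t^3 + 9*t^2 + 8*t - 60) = t + 5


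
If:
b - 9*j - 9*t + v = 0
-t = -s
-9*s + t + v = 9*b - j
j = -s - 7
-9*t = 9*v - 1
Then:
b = -638/19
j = -6247/171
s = 5050/171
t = 5050/171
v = -559/19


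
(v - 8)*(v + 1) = v^2 - 7*v - 8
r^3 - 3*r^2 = r^2*(r - 3)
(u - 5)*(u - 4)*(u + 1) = u^3 - 8*u^2 + 11*u + 20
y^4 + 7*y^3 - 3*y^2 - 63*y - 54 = (y - 3)*(y + 1)*(y + 3)*(y + 6)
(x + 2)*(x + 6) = x^2 + 8*x + 12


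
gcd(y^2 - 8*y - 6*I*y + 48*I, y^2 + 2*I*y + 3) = 1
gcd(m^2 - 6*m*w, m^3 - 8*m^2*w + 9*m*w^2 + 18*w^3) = -m + 6*w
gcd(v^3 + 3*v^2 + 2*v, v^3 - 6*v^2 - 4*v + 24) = v + 2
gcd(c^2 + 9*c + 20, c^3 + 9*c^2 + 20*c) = c^2 + 9*c + 20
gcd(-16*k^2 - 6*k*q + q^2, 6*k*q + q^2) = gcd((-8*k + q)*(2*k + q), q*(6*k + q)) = 1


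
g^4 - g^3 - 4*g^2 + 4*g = g*(g - 2)*(g - 1)*(g + 2)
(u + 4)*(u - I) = u^2 + 4*u - I*u - 4*I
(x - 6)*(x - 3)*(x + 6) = x^3 - 3*x^2 - 36*x + 108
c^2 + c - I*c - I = (c + 1)*(c - I)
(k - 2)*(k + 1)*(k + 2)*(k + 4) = k^4 + 5*k^3 - 20*k - 16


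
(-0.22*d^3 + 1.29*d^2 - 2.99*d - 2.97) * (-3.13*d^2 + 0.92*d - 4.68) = 0.6886*d^5 - 4.2401*d^4 + 11.5751*d^3 + 0.508100000000001*d^2 + 11.2608*d + 13.8996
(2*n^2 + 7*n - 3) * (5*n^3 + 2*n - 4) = 10*n^5 + 35*n^4 - 11*n^3 + 6*n^2 - 34*n + 12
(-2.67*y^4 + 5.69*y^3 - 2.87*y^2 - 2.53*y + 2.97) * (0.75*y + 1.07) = -2.0025*y^5 + 1.4106*y^4 + 3.9358*y^3 - 4.9684*y^2 - 0.4796*y + 3.1779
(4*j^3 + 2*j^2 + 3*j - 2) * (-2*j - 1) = -8*j^4 - 8*j^3 - 8*j^2 + j + 2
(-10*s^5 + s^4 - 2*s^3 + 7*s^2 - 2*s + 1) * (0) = 0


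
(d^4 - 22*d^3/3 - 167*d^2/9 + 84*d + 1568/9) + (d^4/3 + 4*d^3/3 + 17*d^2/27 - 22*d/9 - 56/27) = 4*d^4/3 - 6*d^3 - 484*d^2/27 + 734*d/9 + 4648/27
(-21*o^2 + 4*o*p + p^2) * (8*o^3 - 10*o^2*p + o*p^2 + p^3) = -168*o^5 + 242*o^4*p - 53*o^3*p^2 - 27*o^2*p^3 + 5*o*p^4 + p^5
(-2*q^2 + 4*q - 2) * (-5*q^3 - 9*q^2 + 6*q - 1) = 10*q^5 - 2*q^4 - 38*q^3 + 44*q^2 - 16*q + 2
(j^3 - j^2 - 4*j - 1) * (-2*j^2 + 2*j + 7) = -2*j^5 + 4*j^4 + 13*j^3 - 13*j^2 - 30*j - 7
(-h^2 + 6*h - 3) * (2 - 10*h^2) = 10*h^4 - 60*h^3 + 28*h^2 + 12*h - 6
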